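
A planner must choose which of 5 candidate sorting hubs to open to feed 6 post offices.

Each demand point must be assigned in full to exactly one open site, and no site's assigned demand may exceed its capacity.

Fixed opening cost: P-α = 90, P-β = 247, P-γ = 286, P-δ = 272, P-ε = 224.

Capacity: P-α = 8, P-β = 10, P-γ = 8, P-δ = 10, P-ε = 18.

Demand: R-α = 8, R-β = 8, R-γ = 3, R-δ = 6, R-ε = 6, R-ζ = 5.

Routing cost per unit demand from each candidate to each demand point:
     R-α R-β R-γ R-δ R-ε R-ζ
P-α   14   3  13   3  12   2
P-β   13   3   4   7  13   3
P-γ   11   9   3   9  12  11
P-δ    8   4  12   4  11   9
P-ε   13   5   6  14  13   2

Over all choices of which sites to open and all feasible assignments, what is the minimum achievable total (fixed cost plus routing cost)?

1045

Open {P-α, P-β, P-δ, P-ε}; cheapest assignment that respects the capacities:
  P-α (cap 8, load 6): R-δ — cost 6×3 = 18
  P-β (cap 10, load 8): R-β — cost 8×3 = 24
  P-δ (cap 10, load 8): R-α — cost 8×8 = 64
  P-ε (cap 18, load 14): R-γ, R-ε, R-ζ — cost 3×6 + 6×13 + 5×2 = 106
  Shipping 212, fixed 833 → total 1045.
  Any other capacity-feasible assignment to {P-α, P-β, P-δ, P-ε} ships for at least 212.
Compare {P-α, P-β, P-γ, P-ε}: its best feasible assignment gives total 1083.
Compare {P-α, P-γ, P-δ, P-ε}: its best feasible assignment gives total 1094.
Every other set of open sites that can feasibly serve all demand totals ≥ 1083 even under its best assignment. Minimum: 1045.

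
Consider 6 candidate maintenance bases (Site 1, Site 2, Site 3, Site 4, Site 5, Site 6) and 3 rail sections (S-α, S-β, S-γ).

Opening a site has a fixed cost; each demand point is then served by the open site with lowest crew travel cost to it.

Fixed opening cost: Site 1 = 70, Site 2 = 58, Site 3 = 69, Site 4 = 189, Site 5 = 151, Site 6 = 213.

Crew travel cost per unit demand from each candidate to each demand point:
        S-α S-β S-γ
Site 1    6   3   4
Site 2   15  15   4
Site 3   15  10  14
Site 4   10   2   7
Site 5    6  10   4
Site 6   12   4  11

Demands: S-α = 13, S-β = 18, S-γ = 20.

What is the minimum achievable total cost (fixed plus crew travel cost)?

Open {Site 1}: assign each demand point to its cheapest open site.
  S-α→Site 1 13×6=78, S-β→Site 1 18×3=54, S-γ→Site 1 20×4=80
  crew travel cost 212, fixed 70 → total 282.
Compare {Site 1, Site 2}: crew travel cost 212 + fixed 128 = 340.
Compare {Site 1, Site 3}: crew travel cost 212 + fixed 139 = 351.
Compare {Site 1, Site 2, Site 3}: crew travel cost 212 + fixed 197 = 409.
All other subsets cost ≥ 340. Minimum total cost: 282.

282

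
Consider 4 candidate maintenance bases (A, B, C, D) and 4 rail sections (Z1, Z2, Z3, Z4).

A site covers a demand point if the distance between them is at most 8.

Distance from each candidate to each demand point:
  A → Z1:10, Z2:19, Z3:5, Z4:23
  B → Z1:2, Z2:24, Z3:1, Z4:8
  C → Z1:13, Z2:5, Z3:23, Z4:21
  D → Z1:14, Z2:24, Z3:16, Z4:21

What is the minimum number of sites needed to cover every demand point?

Coverage sets (demand points within 8 of each site):
  A: {Z3}
  B: {Z1, Z3, Z4}
  C: {Z2}
  D: {}
No single site covers all 4 demand points.
But {B, C} covers everything, so the minimum is 2.

2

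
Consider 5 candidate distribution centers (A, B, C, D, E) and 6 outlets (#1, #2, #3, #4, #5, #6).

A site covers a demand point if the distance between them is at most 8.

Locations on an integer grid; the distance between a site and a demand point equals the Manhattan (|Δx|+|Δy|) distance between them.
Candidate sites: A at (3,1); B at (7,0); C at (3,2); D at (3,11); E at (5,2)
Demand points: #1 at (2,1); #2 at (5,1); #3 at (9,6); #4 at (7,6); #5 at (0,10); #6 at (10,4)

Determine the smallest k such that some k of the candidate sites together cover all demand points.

2

Coverage sets (demand points within 8 of each site):
  A: {#1, #2}
  B: {#1, #2, #3, #4, #6}
  C: {#1, #2, #4}
  D: {#5}
  E: {#1, #2, #3, #4, #6}
No single site covers all 6 demand points.
But {B, D} covers everything, so the minimum is 2.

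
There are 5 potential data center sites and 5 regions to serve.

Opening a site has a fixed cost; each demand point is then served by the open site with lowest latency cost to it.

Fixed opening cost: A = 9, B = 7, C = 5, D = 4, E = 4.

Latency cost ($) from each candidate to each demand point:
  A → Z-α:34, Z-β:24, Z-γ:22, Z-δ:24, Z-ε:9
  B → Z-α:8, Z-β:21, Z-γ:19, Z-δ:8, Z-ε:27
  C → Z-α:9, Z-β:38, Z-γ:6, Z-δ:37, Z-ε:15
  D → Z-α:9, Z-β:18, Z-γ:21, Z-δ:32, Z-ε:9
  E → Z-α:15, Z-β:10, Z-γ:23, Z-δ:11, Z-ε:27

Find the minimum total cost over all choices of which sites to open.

58

Open {C, D, E}: assign each demand point to its cheapest open site.
  Z-α→C 9, Z-β→E 10, Z-γ→C 6, Z-δ→E 11, Z-ε→D 9
  latency cost 45, fixed 13 → total 58.
Compare {C, E}: latency cost 51 + fixed 9 = 60.
Compare {B, C, D, E}: latency cost 41 + fixed 20 = 61.
Compare {A, C, E}: latency cost 45 + fixed 18 = 63.
All other subsets cost ≥ 60. Minimum total cost: 58.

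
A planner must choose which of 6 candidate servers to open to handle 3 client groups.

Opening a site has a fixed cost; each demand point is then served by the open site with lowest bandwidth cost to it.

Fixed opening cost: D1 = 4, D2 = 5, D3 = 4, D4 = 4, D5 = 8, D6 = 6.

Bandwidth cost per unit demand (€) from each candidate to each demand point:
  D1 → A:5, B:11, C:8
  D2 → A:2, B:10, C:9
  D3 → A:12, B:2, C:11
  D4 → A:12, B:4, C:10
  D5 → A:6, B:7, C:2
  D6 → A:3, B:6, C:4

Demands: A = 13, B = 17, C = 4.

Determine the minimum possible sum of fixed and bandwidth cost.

Open {D2, D3, D5}: assign each demand point to its cheapest open site.
  A→D2 13×2=26, B→D3 17×2=34, C→D5 4×2=8
  bandwidth cost 68, fixed 17 → total 85.
Compare {D1, D2, D3, D5}: bandwidth cost 68 + fixed 21 = 89.
Compare {D2, D3, D4, D5}: bandwidth cost 68 + fixed 21 = 89.
Compare {D2, D3, D6}: bandwidth cost 76 + fixed 15 = 91.
All other subsets cost ≥ 89. Minimum total cost: 85.

85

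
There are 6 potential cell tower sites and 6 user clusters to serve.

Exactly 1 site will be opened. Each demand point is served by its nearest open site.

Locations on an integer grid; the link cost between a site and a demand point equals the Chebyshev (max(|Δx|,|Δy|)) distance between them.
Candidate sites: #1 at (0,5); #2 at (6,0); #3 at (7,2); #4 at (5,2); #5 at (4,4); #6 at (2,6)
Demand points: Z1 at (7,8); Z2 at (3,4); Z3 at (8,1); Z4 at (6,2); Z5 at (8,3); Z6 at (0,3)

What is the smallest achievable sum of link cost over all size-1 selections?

19

Open {#5}.
  Z1→#5 4, Z2→#5 1, Z3→#5 4, Z4→#5 2, Z5→#5 4, Z6→#5 4  ⇒ total 19.
Compare {#3}: total 20.
Compare {#4}: total 20.
No size-1 selection does better; minimum is 19.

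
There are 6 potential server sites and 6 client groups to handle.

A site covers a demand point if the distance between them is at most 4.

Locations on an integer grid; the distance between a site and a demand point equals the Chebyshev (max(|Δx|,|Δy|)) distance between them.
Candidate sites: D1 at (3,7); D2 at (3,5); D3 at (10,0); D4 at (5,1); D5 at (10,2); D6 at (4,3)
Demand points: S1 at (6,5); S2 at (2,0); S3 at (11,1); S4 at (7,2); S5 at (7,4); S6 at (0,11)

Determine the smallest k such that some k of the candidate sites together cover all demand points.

3

Coverage sets (demand points within 4 of each site):
  D1: {S1, S5, S6}
  D2: {S1, S4, S5}
  D3: {S3, S4, S5}
  D4: {S1, S2, S4, S5}
  D5: {S1, S3, S4, S5}
  D6: {S1, S2, S4, S5}
No 2 sites suffice: every size-2 union leaves at least one demand point uncovered.
But {D1, D3, D4} covers everything, so the minimum is 3.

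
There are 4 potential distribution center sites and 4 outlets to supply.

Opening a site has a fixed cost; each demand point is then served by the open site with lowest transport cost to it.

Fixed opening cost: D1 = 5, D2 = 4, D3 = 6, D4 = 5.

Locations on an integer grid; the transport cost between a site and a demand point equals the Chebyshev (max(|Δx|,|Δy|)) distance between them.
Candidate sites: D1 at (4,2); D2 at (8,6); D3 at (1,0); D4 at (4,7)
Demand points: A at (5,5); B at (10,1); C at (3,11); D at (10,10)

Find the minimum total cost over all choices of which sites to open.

Open {D2}: assign each demand point to its cheapest open site.
  A→D2 3, B→D2 5, C→D2 5, D→D2 4
  transport cost 17, fixed 4 → total 21.
Compare {D4}: transport cost 18 + fixed 5 = 23.
Compare {D2, D4}: transport cost 15 + fixed 9 = 24.
Compare {D1, D2}: transport cost 17 + fixed 9 = 26.
All other subsets cost ≥ 23. Minimum total cost: 21.

21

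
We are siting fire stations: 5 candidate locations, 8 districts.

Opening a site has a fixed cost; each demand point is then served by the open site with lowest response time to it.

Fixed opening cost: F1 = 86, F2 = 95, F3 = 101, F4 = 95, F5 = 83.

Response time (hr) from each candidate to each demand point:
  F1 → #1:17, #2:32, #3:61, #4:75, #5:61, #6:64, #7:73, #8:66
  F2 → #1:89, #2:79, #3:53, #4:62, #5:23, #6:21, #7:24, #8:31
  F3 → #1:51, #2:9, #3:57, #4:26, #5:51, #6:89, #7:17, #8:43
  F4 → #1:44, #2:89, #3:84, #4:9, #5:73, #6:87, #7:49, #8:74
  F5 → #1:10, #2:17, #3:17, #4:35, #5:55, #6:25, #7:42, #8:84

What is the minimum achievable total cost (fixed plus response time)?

Open {F2, F5}: assign each demand point to its cheapest open site.
  #1→F5 10, #2→F5 17, #3→F5 17, #4→F5 35, #5→F2 23, #6→F2 21, #7→F2 24, #8→F2 31
  response time 178, fixed 178 → total 356.
Compare {F5}: response time 285 + fixed 83 = 368.
Compare {F3, F5}: response time 198 + fixed 184 = 382.
Compare {F2, F4, F5}: response time 152 + fixed 273 = 425.
All other subsets cost ≥ 368. Minimum total cost: 356.

356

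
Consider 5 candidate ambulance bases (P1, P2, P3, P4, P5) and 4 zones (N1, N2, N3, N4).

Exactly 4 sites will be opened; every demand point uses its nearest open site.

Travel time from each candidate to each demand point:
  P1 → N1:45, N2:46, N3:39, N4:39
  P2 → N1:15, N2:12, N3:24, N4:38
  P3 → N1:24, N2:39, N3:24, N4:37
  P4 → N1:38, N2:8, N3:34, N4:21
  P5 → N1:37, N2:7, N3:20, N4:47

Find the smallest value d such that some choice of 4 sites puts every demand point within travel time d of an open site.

Open {P1, P2, P4, P5}.
  Farthest demand point is N4 at travel time 21 (to P4); all others are ≤ 21.
With {P2, P3, P4, P5} the worst case is 21.
With {P1, P2, P3, P4} the worst case is 24.
No size-4 selection achieves below 21.

21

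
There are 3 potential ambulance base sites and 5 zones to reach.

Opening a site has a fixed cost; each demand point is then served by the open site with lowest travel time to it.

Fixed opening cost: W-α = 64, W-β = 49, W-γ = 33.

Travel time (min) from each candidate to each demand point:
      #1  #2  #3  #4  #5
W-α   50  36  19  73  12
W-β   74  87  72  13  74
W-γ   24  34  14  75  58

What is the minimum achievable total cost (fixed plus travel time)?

225

Open {W-β, W-γ}: assign each demand point to its cheapest open site.
  #1→W-γ 24, #2→W-γ 34, #3→W-γ 14, #4→W-β 13, #5→W-γ 58
  travel time 143, fixed 82 → total 225.
Compare {W-γ}: travel time 205 + fixed 33 = 238.
Compare {W-α, W-β}: travel time 130 + fixed 113 = 243.
Compare {W-α, W-β, W-γ}: travel time 97 + fixed 146 = 243.
All other subsets cost ≥ 238. Minimum total cost: 225.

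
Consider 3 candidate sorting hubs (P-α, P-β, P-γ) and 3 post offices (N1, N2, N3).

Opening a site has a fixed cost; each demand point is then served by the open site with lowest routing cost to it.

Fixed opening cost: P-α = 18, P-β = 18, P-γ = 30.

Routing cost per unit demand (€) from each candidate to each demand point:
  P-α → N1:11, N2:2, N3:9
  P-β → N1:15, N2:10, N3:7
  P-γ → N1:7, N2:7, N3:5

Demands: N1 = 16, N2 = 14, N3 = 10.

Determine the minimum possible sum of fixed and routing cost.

238

Open {P-α, P-γ}: assign each demand point to its cheapest open site.
  N1→P-γ 16×7=112, N2→P-α 14×2=28, N3→P-γ 10×5=50
  routing cost 190, fixed 48 → total 238.
Compare {P-α, P-β, P-γ}: routing cost 190 + fixed 66 = 256.
Compare {P-γ}: routing cost 260 + fixed 30 = 290.
Compare {P-β, P-γ}: routing cost 260 + fixed 48 = 308.
All other subsets cost ≥ 256. Minimum total cost: 238.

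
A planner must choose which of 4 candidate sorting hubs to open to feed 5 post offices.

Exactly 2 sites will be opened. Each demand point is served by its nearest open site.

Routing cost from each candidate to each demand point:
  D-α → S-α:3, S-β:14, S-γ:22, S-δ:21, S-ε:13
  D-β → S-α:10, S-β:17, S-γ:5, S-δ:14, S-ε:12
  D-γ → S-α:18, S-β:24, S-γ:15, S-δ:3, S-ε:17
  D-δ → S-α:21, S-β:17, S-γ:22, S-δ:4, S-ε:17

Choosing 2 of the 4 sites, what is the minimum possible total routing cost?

47

Open {D-β, D-γ}.
  S-α→D-β 10, S-β→D-β 17, S-γ→D-β 5, S-δ→D-γ 3, S-ε→D-β 12  ⇒ total 47.
Compare {D-α, D-β}: total 48.
Compare {D-α, D-γ}: total 48.
No size-2 selection does better; minimum is 47.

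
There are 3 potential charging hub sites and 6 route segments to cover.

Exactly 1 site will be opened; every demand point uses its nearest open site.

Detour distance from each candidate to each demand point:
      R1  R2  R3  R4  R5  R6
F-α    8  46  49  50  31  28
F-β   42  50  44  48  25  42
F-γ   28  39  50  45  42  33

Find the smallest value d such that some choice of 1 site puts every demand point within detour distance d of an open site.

Open {F-α}.
  Farthest demand point is R4 at detour distance 50 (to F-α); all others are ≤ 50.
With {F-β} the worst case is 50.
With {F-γ} the worst case is 50.
No size-1 selection achieves below 50.

50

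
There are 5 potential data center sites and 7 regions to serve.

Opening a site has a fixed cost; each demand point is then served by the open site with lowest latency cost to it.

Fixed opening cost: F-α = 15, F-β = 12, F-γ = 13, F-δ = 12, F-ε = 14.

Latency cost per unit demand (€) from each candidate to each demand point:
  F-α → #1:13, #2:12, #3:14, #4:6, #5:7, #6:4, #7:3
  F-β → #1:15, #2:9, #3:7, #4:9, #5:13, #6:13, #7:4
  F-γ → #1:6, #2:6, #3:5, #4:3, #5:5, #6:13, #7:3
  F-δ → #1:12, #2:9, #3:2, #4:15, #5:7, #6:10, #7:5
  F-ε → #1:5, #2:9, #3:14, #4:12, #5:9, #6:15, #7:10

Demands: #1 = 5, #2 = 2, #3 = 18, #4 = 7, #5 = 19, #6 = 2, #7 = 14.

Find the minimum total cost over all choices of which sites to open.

281

Open {F-γ, F-δ}: assign each demand point to its cheapest open site.
  #1→F-γ 5×6=30, #2→F-γ 2×6=12, #3→F-δ 18×2=36, #4→F-γ 7×3=21, #5→F-γ 19×5=95, #6→F-δ 2×10=20, #7→F-γ 14×3=42
  latency cost 256, fixed 25 → total 281.
Compare {F-α, F-γ, F-δ}: latency cost 244 + fixed 40 = 284.
Compare {F-γ, F-δ, F-ε}: latency cost 251 + fixed 39 = 290.
Compare {F-β, F-γ, F-δ}: latency cost 256 + fixed 37 = 293.
All other subsets cost ≥ 284. Minimum total cost: 281.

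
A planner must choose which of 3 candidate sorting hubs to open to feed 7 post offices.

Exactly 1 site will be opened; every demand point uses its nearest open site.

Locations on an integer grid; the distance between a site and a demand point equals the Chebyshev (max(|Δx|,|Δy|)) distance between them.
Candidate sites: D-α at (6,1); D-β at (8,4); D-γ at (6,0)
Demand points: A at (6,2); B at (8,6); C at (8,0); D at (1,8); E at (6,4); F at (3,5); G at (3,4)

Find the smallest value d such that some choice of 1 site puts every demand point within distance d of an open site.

Open {D-α}.
  Farthest demand point is D at distance 7 (to D-α); all others are ≤ 7.
With {D-β} the worst case is 7.
With {D-γ} the worst case is 8.
No size-1 selection achieves below 7.

7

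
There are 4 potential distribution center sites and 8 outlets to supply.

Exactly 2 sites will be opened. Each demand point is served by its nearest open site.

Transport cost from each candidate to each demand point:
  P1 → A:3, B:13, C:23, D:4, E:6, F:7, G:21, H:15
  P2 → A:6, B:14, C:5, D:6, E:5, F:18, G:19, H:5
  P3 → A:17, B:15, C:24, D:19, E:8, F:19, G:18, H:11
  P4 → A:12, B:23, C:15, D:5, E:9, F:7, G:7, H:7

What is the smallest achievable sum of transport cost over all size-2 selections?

54

Open {P2, P4}.
  A→P2 6, B→P2 14, C→P2 5, D→P4 5, E→P2 5, F→P4 7, G→P4 7, H→P2 5  ⇒ total 54.
Compare {P1, P2}: total 61.
Compare {P1, P4}: total 62.
No size-2 selection does better; minimum is 54.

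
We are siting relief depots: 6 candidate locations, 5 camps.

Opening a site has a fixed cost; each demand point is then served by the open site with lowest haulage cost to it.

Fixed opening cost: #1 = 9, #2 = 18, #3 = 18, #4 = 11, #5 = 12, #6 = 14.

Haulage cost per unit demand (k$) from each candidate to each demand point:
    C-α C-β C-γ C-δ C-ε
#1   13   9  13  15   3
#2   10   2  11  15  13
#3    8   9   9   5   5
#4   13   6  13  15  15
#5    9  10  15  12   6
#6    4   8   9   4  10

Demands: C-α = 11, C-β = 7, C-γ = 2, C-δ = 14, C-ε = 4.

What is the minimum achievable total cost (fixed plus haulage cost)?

Open {#1, #2, #6}: assign each demand point to its cheapest open site.
  C-α→#6 11×4=44, C-β→#2 7×2=14, C-γ→#6 2×9=18, C-δ→#6 14×4=56, C-ε→#1 4×3=12
  haulage cost 144, fixed 41 → total 185.
Compare {#1, #2, #4, #6}: haulage cost 144 + fixed 52 = 196.
Compare {#1, #2, #5, #6}: haulage cost 144 + fixed 53 = 197.
Compare {#2, #5, #6}: haulage cost 156 + fixed 44 = 200.
All other subsets cost ≥ 196. Minimum total cost: 185.

185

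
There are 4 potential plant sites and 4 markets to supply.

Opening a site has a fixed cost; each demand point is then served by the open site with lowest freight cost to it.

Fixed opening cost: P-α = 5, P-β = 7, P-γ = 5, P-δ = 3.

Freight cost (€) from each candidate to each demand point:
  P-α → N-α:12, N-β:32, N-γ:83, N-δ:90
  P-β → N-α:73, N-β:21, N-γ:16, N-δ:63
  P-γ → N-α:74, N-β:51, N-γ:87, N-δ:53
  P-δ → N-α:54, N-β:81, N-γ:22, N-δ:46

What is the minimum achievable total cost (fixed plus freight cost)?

110

Open {P-α, P-β, P-δ}: assign each demand point to its cheapest open site.
  N-α→P-α 12, N-β→P-β 21, N-γ→P-β 16, N-δ→P-δ 46
  freight cost 95, fixed 15 → total 110.
Compare {P-α, P-β, P-γ, P-δ}: freight cost 95 + fixed 20 = 115.
Compare {P-α, P-β, P-γ}: freight cost 102 + fixed 17 = 119.
Compare {P-α, P-δ}: freight cost 112 + fixed 8 = 120.
All other subsets cost ≥ 115. Minimum total cost: 110.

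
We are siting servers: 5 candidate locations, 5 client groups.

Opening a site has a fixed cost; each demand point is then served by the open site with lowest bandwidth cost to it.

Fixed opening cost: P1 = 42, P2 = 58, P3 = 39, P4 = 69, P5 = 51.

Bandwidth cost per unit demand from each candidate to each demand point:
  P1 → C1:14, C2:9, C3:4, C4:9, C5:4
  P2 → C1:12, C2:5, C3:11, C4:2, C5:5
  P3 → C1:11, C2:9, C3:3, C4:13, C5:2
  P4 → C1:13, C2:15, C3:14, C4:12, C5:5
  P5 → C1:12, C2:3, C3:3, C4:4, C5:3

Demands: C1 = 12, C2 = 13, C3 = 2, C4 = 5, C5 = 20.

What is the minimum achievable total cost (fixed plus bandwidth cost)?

Open {P5}: assign each demand point to its cheapest open site.
  C1→P5 12×12=144, C2→P5 13×3=39, C3→P5 2×3=6, C4→P5 5×4=20, C5→P5 20×3=60
  bandwidth cost 269, fixed 51 → total 320.
Compare {P3, P5}: bandwidth cost 237 + fixed 90 = 327.
Compare {P2, P3}: bandwidth cost 253 + fixed 97 = 350.
Compare {P1, P5}: bandwidth cost 269 + fixed 93 = 362.
All other subsets cost ≥ 327. Minimum total cost: 320.

320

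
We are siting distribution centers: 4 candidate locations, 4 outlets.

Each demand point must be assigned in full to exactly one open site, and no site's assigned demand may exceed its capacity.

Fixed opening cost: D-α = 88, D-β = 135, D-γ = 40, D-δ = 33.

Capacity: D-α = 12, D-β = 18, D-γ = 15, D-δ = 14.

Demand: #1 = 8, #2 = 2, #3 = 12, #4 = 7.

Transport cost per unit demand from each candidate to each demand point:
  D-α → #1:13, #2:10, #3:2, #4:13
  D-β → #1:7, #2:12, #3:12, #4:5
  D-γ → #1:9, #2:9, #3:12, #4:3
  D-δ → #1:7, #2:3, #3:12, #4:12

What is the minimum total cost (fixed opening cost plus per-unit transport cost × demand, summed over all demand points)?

268

Open {D-α, D-γ, D-δ}; cheapest assignment that respects the capacities:
  D-α (cap 12, load 12): #3 — cost 12×2 = 24
  D-γ (cap 15, load 7): #4 — cost 7×3 = 21
  D-δ (cap 14, load 10): #1, #2 — cost 8×7 + 2×3 = 62
  Shipping 107, fixed 161 → total 268.
  Any other capacity-feasible assignment to {D-α, D-γ, D-δ} ships for at least 107.
Compare {D-γ, D-δ}: its best feasible assignment gives total 316.
Compare {D-α, D-β}: its best feasible assignment gives total 362.
Every other set of open sites that can feasibly serve all demand totals ≥ 316 even under its best assignment. Minimum: 268.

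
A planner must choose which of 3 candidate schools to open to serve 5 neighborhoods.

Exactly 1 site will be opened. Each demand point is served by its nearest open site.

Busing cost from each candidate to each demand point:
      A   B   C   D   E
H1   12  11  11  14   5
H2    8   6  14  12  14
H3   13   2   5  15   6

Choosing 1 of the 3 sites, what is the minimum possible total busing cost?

41

Open {H3}.
  A→H3 13, B→H3 2, C→H3 5, D→H3 15, E→H3 6  ⇒ total 41.
Compare {H1}: total 53.
Compare {H2}: total 54.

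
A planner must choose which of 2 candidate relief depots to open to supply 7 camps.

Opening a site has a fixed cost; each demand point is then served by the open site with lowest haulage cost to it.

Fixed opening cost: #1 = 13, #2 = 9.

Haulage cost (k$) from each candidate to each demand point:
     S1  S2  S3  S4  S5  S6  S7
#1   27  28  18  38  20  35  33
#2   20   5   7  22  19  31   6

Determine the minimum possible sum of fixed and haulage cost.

119

Open {#2}: assign each demand point to its cheapest open site.
  S1→#2 20, S2→#2 5, S3→#2 7, S4→#2 22, S5→#2 19, S6→#2 31, S7→#2 6
  haulage cost 110, fixed 9 → total 119.
Compare {#1, #2}: haulage cost 110 + fixed 22 = 132.
Compare {#1}: haulage cost 199 + fixed 13 = 212.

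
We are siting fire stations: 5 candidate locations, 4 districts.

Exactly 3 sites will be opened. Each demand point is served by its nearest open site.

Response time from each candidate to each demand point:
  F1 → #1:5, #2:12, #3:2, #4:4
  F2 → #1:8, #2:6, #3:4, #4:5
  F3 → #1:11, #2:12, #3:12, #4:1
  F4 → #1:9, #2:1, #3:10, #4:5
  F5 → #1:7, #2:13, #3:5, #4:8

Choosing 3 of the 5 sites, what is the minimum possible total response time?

Open {F1, F3, F4}.
  #1→F1 5, #2→F4 1, #3→F1 2, #4→F3 1  ⇒ total 9.
Compare {F1, F2, F4}: total 12.
Compare {F1, F4, F5}: total 12.
No size-3 selection does better; minimum is 9.

9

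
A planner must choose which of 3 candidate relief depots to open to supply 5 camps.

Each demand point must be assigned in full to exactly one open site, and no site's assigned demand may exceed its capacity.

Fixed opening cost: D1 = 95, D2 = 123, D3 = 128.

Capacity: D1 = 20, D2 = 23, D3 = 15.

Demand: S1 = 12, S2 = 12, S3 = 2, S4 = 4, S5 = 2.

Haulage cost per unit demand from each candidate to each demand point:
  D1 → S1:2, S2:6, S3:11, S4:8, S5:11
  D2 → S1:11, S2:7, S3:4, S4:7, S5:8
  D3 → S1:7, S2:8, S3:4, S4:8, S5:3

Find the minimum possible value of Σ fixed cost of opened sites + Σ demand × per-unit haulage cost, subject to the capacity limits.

Open {D1, D2}; cheapest assignment that respects the capacities:
  D1 (cap 20, load 12): S1 — cost 12×2 = 24
  D2 (cap 23, load 20): S2, S3, S4, S5 — cost 12×7 + 2×4 + 4×7 + 2×8 = 136
  Shipping 160, fixed 218 → total 378.
  Any other capacity-feasible assignment to {D1, D2} ships for at least 160.
Compare {D1, D3}: its best feasible assignment gives total 403.
Compare {D2, D3}: its best feasible assignment gives total 461.
Every other set of open sites that can feasibly serve all demand totals ≥ 403 even under its best assignment. Minimum: 378.

378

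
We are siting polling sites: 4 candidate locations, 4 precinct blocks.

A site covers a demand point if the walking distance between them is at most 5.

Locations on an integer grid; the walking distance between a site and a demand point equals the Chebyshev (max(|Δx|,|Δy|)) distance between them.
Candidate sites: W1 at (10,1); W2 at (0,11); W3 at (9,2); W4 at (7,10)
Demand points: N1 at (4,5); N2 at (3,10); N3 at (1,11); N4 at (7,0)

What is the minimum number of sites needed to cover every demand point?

Coverage sets (demand points within 5 of each site):
  W1: {N4}
  W2: {N2, N3}
  W3: {N1, N4}
  W4: {N1, N2}
No single site covers all 4 demand points.
But {W2, W3} covers everything, so the minimum is 2.

2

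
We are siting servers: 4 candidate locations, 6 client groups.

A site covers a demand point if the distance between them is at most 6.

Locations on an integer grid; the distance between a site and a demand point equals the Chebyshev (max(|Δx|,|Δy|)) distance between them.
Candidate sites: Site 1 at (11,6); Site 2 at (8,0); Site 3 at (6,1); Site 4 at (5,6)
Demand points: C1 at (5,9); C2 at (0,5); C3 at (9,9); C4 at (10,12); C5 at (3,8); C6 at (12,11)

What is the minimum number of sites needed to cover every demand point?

2

Coverage sets (demand points within 6 of each site):
  Site 1: {C1, C3, C4, C6}
  Site 2: {}
  Site 3: {C2}
  Site 4: {C1, C2, C3, C4, C5}
No single site covers all 6 demand points.
But {Site 1, Site 4} covers everything, so the minimum is 2.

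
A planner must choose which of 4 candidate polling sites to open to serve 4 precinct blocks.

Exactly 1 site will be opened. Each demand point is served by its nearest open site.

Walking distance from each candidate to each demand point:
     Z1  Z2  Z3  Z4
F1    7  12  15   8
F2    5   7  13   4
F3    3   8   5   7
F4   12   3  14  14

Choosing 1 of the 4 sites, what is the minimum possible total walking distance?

Open {F3}.
  Z1→F3 3, Z2→F3 8, Z3→F3 5, Z4→F3 7  ⇒ total 23.
Compare {F2}: total 29.
Compare {F1}: total 42.
No size-1 selection does better; minimum is 23.

23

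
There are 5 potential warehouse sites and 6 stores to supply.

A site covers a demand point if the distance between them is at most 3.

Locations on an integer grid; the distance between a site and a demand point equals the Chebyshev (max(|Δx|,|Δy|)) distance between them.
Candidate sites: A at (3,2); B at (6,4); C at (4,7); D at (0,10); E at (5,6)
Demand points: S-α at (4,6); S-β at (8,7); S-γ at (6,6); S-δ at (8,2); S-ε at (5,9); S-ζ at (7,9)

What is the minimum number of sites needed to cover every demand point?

2

Coverage sets (demand points within 3 of each site):
  A: {}
  B: {S-α, S-β, S-γ, S-δ}
  C: {S-α, S-γ, S-ε, S-ζ}
  D: {}
  E: {S-α, S-β, S-γ, S-ε, S-ζ}
No single site covers all 6 demand points.
But {B, C} covers everything, so the minimum is 2.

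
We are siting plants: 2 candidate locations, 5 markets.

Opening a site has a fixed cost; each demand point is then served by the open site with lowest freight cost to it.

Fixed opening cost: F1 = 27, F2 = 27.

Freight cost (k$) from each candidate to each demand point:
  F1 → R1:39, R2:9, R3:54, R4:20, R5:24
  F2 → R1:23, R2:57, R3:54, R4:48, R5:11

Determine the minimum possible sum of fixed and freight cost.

Open {F1, F2}: assign each demand point to its cheapest open site.
  R1→F2 23, R2→F1 9, R3→F1 54, R4→F1 20, R5→F2 11
  freight cost 117, fixed 54 → total 171.
Compare {F1}: freight cost 146 + fixed 27 = 173.
Compare {F2}: freight cost 193 + fixed 27 = 220.

171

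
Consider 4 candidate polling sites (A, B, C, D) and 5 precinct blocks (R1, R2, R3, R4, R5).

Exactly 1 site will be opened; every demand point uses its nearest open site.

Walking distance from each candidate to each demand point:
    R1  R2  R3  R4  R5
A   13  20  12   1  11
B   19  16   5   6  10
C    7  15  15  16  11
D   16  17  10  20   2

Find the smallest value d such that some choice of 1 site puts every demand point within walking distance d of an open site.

Open {C}.
  Farthest demand point is R4 at walking distance 16 (to C); all others are ≤ 16.
With {B} the worst case is 19.
With {A} the worst case is 20.
No size-1 selection achieves below 16.

16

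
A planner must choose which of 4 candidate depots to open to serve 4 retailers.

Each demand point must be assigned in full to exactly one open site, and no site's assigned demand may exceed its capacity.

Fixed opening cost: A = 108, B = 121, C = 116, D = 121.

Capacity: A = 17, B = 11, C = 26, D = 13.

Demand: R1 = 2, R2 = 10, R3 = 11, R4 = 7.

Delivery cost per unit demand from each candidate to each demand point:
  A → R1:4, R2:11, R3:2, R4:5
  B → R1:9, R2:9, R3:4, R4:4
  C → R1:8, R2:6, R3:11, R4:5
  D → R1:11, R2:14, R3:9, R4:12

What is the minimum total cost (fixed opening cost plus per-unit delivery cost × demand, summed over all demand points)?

349

Open {A, C}; cheapest assignment that respects the capacities:
  A (cap 17, load 13): R1, R3 — cost 2×4 + 11×2 = 30
  C (cap 26, load 17): R2, R4 — cost 10×6 + 7×5 = 95
  Shipping 125, fixed 224 → total 349.
  Any other capacity-feasible assignment to {A, C} ships for at least 125.
Compare {B, C}: its best feasible assignment gives total 392.
Compare {C, D}: its best feasible assignment gives total 447.
Every other set of open sites that can feasibly serve all demand totals ≥ 392 even under its best assignment. Minimum: 349.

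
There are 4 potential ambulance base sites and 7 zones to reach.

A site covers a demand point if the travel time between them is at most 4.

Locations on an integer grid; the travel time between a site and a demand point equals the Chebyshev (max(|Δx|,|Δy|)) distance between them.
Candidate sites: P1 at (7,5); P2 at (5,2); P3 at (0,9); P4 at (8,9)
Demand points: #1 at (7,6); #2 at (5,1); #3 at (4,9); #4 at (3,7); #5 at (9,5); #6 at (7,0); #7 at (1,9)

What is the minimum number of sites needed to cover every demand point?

2

Coverage sets (demand points within 4 of each site):
  P1: {#1, #2, #3, #4, #5}
  P2: {#1, #2, #5, #6}
  P3: {#3, #4, #7}
  P4: {#1, #3, #5}
No single site covers all 7 demand points.
But {P2, P3} covers everything, so the minimum is 2.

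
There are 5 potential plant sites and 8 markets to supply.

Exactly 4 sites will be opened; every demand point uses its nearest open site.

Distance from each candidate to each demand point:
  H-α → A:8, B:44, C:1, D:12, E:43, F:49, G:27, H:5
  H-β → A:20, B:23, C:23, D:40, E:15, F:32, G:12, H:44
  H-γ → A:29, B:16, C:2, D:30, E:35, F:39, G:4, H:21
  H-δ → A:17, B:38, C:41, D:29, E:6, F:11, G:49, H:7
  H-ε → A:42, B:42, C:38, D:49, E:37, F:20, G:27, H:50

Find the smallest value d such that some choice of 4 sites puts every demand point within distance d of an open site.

16

Open {H-α, H-β, H-γ, H-δ}.
  Farthest demand point is B at distance 16 (to H-γ); all others are ≤ 16.
With {H-α, H-γ, H-δ, H-ε} the worst case is 16.
With {H-α, H-β, H-γ, H-ε} the worst case is 20.
No size-4 selection achieves below 16.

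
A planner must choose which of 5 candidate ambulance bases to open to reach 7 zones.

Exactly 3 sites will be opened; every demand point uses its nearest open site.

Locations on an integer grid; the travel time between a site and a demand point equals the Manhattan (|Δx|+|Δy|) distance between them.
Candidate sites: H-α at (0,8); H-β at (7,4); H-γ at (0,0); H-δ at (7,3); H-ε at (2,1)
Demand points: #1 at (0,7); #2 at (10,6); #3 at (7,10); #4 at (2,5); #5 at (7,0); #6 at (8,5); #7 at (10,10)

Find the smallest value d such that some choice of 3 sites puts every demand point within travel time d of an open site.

Open {H-α, H-β, H-γ}.
  Farthest demand point is #7 at travel time 9 (to H-β); all others are ≤ 9.
With {H-α, H-β, H-δ} the worst case is 9.
With {H-α, H-β, H-ε} the worst case is 9.
No size-3 selection achieves below 9.

9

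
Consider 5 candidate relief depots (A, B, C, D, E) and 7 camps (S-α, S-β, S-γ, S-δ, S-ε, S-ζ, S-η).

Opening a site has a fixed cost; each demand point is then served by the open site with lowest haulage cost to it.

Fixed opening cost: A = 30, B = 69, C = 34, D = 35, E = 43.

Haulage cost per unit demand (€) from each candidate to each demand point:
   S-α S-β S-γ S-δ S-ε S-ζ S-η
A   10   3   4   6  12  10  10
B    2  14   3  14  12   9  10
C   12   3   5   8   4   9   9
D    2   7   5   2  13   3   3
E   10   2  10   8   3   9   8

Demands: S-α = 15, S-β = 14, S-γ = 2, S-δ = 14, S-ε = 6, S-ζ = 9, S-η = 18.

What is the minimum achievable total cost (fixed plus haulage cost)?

Open {D, E}: assign each demand point to its cheapest open site.
  S-α→D 15×2=30, S-β→E 14×2=28, S-γ→D 2×5=10, S-δ→D 14×2=28, S-ε→E 6×3=18, S-ζ→D 9×3=27, S-η→D 18×3=54
  haulage cost 195, fixed 78 → total 273.
Compare {C, D}: haulage cost 215 + fixed 69 = 284.
Compare {A, D, E}: haulage cost 193 + fixed 108 = 301.
Compare {C, D, E}: haulage cost 195 + fixed 112 = 307.
All other subsets cost ≥ 284. Minimum total cost: 273.

273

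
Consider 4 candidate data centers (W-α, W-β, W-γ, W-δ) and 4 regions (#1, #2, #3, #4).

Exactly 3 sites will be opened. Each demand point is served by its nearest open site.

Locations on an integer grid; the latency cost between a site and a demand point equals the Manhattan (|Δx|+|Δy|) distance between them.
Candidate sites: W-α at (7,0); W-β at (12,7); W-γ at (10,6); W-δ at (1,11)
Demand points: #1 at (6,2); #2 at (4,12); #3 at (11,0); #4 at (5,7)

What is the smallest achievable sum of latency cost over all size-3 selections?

Open {W-α, W-γ, W-δ}.
  #1→W-α 3, #2→W-δ 4, #3→W-α 4, #4→W-γ 6  ⇒ total 17.
Compare {W-α, W-β, W-δ}: total 18.
Compare {W-α, W-β, W-γ}: total 25.
No size-3 selection does better; minimum is 17.

17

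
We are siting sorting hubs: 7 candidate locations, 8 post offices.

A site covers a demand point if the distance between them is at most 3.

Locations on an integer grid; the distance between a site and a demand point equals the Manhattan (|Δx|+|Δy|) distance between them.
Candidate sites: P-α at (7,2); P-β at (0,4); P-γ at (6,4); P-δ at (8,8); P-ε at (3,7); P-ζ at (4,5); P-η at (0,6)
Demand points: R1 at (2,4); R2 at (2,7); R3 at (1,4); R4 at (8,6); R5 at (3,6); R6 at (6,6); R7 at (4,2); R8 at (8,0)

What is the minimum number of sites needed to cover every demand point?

4

Coverage sets (demand points within 3 of each site):
  P-α: {R7, R8}
  P-β: {R1, R3}
  P-γ: {R6}
  P-δ: {R4}
  P-ε: {R2, R5}
  P-ζ: {R1, R5, R6, R7}
  P-η: {R2, R3, R5}
No 3 sites suffice: every size-3 union leaves at least one demand point uncovered.
But {P-α, P-δ, P-ζ, P-η} covers everything, so the minimum is 4.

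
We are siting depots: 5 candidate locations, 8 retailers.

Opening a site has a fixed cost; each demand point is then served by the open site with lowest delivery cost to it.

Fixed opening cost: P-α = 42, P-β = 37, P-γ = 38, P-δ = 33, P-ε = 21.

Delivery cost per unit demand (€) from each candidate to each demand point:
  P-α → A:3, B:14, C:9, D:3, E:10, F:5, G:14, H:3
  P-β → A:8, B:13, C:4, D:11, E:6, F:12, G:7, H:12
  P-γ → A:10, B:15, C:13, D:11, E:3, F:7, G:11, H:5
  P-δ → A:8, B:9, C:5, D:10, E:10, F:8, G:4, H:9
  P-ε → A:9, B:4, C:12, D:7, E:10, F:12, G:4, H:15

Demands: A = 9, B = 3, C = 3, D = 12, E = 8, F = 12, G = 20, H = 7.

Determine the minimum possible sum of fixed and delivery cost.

388

Open {P-α, P-γ, P-ε}: assign each demand point to its cheapest open site.
  A→P-α 9×3=27, B→P-ε 3×4=12, C→P-α 3×9=27, D→P-α 12×3=36, E→P-γ 8×3=24, F→P-α 12×5=60, G→P-ε 20×4=80, H→P-α 7×3=21
  delivery cost 287, fixed 101 → total 388.
Compare {P-α, P-β, P-ε}: delivery cost 296 + fixed 100 = 396.
Compare {P-α, P-γ, P-δ}: delivery cost 290 + fixed 113 = 403.
Compare {P-α, P-ε}: delivery cost 343 + fixed 63 = 406.
All other subsets cost ≥ 396. Minimum total cost: 388.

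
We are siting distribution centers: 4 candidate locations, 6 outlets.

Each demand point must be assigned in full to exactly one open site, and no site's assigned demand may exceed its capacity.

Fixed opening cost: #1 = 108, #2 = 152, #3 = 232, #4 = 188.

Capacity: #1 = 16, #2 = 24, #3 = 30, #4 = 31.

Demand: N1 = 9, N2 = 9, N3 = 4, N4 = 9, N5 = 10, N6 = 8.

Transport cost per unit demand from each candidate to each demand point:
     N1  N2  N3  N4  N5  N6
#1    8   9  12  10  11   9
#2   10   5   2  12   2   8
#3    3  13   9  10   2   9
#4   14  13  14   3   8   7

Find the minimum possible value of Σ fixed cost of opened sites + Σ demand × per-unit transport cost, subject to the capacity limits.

Open {#2, #4}; cheapest assignment that respects the capacities:
  #2 (cap 24, load 23): N2, N3, N5 — cost 9×5 + 4×2 + 10×2 = 73
  #4 (cap 31, load 26): N1, N4, N6 — cost 9×14 + 9×3 + 8×7 = 209
  Shipping 282, fixed 340 → total 622.
  Any other capacity-feasible assignment to {#2, #4} ships for at least 282.
Compare {#2, #3}: its best feasible assignment gives total 638.
Compare {#1, #2, #4}: its best feasible assignment gives total 676.
Every other set of open sites that can feasibly serve all demand totals ≥ 638 even under its best assignment. Minimum: 622.

622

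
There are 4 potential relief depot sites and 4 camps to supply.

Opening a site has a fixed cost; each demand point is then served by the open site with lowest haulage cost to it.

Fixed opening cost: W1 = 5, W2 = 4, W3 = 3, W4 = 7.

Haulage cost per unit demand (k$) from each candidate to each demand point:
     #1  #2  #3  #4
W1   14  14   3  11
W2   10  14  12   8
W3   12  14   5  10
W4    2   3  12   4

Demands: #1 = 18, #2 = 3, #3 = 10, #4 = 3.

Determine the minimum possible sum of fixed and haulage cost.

99

Open {W1, W4}: assign each demand point to its cheapest open site.
  #1→W4 18×2=36, #2→W4 3×3=9, #3→W1 10×3=30, #4→W4 3×4=12
  haulage cost 87, fixed 12 → total 99.
Compare {W1, W3, W4}: haulage cost 87 + fixed 15 = 102.
Compare {W1, W2, W4}: haulage cost 87 + fixed 16 = 103.
Compare {W1, W2, W3, W4}: haulage cost 87 + fixed 19 = 106.
All other subsets cost ≥ 102. Minimum total cost: 99.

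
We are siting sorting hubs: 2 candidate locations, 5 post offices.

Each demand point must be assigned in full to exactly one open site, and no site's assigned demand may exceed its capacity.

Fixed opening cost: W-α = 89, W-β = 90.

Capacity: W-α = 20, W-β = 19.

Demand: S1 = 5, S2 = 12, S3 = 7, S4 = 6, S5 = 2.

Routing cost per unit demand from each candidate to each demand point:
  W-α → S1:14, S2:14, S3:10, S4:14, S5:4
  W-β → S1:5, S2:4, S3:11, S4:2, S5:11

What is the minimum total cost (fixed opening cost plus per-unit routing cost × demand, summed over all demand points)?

387

Open {W-α, W-β}; cheapest assignment that respects the capacities:
  W-α (cap 20, load 14): S1, S3, S5 — cost 5×14 + 7×10 + 2×4 = 148
  W-β (cap 19, load 18): S2, S4 — cost 12×4 + 6×2 = 60
  Shipping 208, fixed 179 → total 387.
  Any other capacity-feasible assignment to {W-α, W-β} ships for at least 208.
Total demand is 32 and no other set of sites has combined capacity ≥ 32, so {W-α, W-β} is the only feasible choice of open sites. Minimum: 387.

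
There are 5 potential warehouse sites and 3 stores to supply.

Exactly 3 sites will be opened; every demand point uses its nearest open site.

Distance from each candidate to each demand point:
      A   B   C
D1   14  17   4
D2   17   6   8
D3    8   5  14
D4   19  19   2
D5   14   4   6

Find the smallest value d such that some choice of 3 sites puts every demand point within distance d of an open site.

Open {D1, D2, D3}.
  Farthest demand point is A at distance 8 (to D3); all others are ≤ 8.
With {D1, D3, D4} the worst case is 8.
With {D1, D3, D5} the worst case is 8.
No size-3 selection achieves below 8.

8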